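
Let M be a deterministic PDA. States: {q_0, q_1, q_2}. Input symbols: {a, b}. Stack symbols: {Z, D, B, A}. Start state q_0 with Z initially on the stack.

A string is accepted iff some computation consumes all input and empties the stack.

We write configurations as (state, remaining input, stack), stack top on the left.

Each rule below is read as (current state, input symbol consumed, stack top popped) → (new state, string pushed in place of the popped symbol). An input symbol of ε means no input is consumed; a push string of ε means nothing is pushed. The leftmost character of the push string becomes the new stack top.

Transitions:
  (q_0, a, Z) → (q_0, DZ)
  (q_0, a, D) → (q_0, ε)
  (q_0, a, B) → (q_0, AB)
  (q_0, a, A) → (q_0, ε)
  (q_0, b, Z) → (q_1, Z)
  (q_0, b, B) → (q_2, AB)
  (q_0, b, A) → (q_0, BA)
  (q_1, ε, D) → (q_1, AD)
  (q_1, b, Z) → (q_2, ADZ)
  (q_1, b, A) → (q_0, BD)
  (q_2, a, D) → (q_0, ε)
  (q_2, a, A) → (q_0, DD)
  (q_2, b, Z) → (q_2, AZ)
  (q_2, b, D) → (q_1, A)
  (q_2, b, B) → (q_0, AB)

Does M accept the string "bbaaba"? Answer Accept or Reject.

(q_0, bbaaba, Z)
  read b, top Z: go to q_1, push Z → (q_1, baaba, Z)
  read b, top Z: go to q_2, push ADZ → (q_2, aaba, ADZ)
  read a, top A: go to q_0, push DD → (q_0, aba, DDDZ)
  read a, top D: go to q_0, push ε → (q_0, ba, DDZ)
No transition applies at (q_0, ba, DDZ); input not fully consumed.

Reject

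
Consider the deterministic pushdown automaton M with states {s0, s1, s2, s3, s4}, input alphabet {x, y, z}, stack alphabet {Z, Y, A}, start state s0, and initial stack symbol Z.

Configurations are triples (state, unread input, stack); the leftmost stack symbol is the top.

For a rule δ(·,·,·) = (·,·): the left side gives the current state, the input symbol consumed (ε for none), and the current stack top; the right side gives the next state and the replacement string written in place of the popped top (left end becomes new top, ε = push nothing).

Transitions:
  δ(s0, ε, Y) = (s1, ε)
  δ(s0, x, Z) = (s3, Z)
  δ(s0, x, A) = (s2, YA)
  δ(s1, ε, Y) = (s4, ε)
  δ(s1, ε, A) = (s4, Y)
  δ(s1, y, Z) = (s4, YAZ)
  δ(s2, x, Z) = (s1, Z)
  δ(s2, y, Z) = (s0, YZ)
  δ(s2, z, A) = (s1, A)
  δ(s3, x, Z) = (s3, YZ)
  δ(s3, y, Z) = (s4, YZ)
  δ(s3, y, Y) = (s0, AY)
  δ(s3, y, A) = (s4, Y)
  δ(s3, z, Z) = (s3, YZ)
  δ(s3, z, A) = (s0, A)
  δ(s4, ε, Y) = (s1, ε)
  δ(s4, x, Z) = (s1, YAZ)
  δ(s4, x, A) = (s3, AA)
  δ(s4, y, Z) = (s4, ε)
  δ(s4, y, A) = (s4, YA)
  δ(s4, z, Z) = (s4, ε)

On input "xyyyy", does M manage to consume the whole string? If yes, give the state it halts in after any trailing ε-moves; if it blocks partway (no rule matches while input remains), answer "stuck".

s1

(s0, xyyyy, Z)
  read x, top Z: go to s3, push Z → (s3, yyyy, Z)
  read y, top Z: go to s4, push YZ → (s4, yyy, YZ)
  ε-move, top Y: go to s1, push ε → (s1, yyy, Z)
  read y, top Z: go to s4, push YAZ → (s4, yy, YAZ)
  ε-move, top Y: go to s1, push ε → (s1, yy, AZ)
  ε-move, top A: go to s4, push Y → (s4, yy, YZ)
  ε-move, top Y: go to s1, push ε → (s1, yy, Z)
  read y, top Z: go to s4, push YAZ → (s4, y, YAZ)
  ε-move, top Y: go to s1, push ε → (s1, y, AZ)
  ε-move, top A: go to s4, push Y → (s4, y, YZ)
  ε-move, top Y: go to s1, push ε → (s1, y, Z)
  read y, top Z: go to s4, push YAZ → (s4, ε, YAZ)
  ε-move, top Y: go to s1, push ε → (s1, ε, AZ)
  ε-move, top A: go to s4, push Y → (s4, ε, YZ)
  ε-move, top Y: go to s1, push ε → (s1, ε, Z)
All input consumed; M is in state s1.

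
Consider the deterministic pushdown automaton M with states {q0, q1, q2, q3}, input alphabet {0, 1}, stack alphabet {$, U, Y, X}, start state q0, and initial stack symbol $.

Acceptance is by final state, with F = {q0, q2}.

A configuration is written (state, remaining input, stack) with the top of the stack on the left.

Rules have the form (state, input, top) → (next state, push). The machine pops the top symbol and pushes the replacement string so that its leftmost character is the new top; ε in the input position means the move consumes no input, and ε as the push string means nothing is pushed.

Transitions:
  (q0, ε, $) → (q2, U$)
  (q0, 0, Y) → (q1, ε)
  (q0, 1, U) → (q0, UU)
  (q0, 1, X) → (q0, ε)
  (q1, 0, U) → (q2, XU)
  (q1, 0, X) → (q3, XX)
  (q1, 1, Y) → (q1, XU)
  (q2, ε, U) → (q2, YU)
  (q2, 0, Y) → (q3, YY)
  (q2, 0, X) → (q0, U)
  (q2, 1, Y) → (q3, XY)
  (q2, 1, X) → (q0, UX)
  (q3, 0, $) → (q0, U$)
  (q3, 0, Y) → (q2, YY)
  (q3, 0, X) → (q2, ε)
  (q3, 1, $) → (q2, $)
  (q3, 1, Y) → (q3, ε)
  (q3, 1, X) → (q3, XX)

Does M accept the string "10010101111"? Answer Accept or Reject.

Reject

(q0, 10010101111, $)
  ε-move, top $: go to q2, push U$ → (q2, 10010101111, U$)
  ε-move, top U: go to q2, push YU → (q2, 10010101111, YU$)
  read 1, top Y: go to q3, push XY → (q3, 0010101111, XYU$)
  read 0, top X: go to q2, push ε → (q2, 010101111, YU$)
  read 0, top Y: go to q3, push YY → (q3, 10101111, YYU$)
  read 1, top Y: go to q3, push ε → (q3, 0101111, YU$)
  read 0, top Y: go to q2, push YY → (q2, 101111, YYU$)
  read 1, top Y: go to q3, push XY → (q3, 01111, XYYU$)
  read 0, top X: go to q2, push ε → (q2, 1111, YYU$)
  read 1, top Y: go to q3, push XY → (q3, 111, XYYU$)
  read 1, top X: go to q3, push XX → (q3, 11, XXYYU$)
  read 1, top X: go to q3, push XX → (q3, 1, XXXYYU$)
  read 1, top X: go to q3, push XX → (q3, ε, XXXXYYU$)
All input consumed; state q3 ∉ F and no further ε-move applies.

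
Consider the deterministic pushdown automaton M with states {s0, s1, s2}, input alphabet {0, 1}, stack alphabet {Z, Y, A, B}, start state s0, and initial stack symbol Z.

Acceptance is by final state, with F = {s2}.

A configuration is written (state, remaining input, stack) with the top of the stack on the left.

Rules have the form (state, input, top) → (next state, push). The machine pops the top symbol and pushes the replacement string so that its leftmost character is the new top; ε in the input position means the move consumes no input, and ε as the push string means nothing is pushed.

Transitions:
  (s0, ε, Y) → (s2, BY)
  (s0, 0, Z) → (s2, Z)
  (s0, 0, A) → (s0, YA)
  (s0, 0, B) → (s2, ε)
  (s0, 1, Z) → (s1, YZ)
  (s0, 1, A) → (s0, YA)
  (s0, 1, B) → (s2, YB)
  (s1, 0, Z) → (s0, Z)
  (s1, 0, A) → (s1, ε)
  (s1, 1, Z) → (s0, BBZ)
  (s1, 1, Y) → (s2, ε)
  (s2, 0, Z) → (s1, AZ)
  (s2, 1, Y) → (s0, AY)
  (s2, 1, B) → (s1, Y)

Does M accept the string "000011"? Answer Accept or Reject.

(s0, 000011, Z)
  read 0, top Z: go to s2, push Z → (s2, 00011, Z)
  read 0, top Z: go to s1, push AZ → (s1, 0011, AZ)
  read 0, top A: go to s1, push ε → (s1, 011, Z)
  read 0, top Z: go to s0, push Z → (s0, 11, Z)
  read 1, top Z: go to s1, push YZ → (s1, 1, YZ)
  read 1, top Y: go to s2, push ε → (s2, ε, Z)
All input consumed; state s2 ∈ F.

Accept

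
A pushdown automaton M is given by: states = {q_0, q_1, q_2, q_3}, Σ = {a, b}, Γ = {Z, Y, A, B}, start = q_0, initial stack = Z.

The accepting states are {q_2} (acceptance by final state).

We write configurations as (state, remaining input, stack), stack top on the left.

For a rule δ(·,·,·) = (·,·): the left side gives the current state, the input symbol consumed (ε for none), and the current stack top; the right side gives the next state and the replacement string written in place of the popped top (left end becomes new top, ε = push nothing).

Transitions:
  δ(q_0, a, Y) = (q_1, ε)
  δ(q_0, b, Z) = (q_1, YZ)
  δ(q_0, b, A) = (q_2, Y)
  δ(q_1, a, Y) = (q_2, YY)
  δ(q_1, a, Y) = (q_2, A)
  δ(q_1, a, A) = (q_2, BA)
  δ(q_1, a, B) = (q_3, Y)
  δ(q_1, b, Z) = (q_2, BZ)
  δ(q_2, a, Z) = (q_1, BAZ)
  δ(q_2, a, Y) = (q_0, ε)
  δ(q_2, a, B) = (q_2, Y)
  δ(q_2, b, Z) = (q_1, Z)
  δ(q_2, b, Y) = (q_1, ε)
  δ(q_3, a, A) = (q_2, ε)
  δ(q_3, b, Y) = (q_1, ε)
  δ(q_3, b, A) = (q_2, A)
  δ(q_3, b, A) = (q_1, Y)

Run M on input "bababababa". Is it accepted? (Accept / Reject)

Accept

One accepting computation: (q_0, bababababa, Z) ⊢ (q_1, ababababa, YZ) ⊢ (q_2, babababa, YYZ) ⊢ (q_1, abababa, YZ) ⊢ (q_2, bababa, YYZ) ⊢ (q_1, ababa, YZ) ⊢ (q_2, baba, YYZ) ⊢ (q_1, aba, YZ) ⊢ (q_2, ba, YYZ) ⊢ (q_1, a, YZ) ⊢ (q_2, ε, YYZ)
All input consumed and state q_2 ∈ F.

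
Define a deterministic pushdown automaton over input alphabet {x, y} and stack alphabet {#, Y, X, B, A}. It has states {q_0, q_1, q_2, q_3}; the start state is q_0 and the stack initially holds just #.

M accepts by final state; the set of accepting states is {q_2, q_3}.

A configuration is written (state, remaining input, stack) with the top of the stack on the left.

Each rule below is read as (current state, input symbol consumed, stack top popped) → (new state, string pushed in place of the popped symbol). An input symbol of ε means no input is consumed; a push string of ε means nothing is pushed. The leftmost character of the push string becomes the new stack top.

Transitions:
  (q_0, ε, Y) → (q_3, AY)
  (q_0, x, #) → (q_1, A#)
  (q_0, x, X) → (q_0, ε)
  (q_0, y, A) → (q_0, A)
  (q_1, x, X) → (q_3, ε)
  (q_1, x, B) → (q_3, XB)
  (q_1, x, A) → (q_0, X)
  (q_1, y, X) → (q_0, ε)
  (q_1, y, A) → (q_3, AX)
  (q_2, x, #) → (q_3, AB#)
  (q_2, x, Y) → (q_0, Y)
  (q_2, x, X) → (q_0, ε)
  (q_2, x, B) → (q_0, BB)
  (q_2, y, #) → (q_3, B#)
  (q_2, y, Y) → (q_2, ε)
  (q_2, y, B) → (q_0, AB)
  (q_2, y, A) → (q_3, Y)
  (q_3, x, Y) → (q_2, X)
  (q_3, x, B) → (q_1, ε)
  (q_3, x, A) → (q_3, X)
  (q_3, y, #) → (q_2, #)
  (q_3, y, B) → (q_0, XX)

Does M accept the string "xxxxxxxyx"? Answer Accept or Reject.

Accept

(q_0, xxxxxxxyx, #)
  read x, top #: go to q_1, push A# → (q_1, xxxxxxyx, A#)
  read x, top A: go to q_0, push X → (q_0, xxxxxyx, X#)
  read x, top X: go to q_0, push ε → (q_0, xxxxyx, #)
  read x, top #: go to q_1, push A# → (q_1, xxxyx, A#)
  read x, top A: go to q_0, push X → (q_0, xxyx, X#)
  read x, top X: go to q_0, push ε → (q_0, xyx, #)
  read x, top #: go to q_1, push A# → (q_1, yx, A#)
  read y, top A: go to q_3, push AX → (q_3, x, AX#)
  read x, top A: go to q_3, push X → (q_3, ε, XX#)
All input consumed; state q_3 ∈ F.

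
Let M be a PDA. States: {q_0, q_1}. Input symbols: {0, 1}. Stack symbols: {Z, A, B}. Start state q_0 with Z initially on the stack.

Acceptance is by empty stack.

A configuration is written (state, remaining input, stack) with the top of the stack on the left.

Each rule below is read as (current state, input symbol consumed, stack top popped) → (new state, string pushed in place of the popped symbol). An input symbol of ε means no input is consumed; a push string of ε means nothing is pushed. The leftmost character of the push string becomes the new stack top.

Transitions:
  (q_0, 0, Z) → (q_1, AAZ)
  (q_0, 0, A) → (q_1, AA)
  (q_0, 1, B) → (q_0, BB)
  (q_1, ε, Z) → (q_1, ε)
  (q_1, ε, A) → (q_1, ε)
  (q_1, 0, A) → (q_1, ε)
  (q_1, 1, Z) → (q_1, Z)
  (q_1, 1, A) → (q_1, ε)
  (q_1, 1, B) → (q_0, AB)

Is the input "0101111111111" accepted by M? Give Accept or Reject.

One accepting computation: (q_0, 0101111111111, Z) ⊢ (q_1, 101111111111, AAZ) ⊢ (q_1, 01111111111, AZ) ⊢ (q_1, 1111111111, Z) ⊢ (q_1, 111111111, Z) ⊢ (q_1, 11111111, Z) ⊢ (q_1, 1111111, Z) ⊢ (q_1, 111111, Z) ⊢ (q_1, 11111, Z) ⊢ (q_1, 1111, Z) ⊢ (q_1, 111, Z) ⊢ (q_1, 11, Z) ⊢ (q_1, 1, Z) ⊢ (q_1, ε, Z) ⊢ (q_1, ε, ε)
All input consumed and the stack is empty.

Accept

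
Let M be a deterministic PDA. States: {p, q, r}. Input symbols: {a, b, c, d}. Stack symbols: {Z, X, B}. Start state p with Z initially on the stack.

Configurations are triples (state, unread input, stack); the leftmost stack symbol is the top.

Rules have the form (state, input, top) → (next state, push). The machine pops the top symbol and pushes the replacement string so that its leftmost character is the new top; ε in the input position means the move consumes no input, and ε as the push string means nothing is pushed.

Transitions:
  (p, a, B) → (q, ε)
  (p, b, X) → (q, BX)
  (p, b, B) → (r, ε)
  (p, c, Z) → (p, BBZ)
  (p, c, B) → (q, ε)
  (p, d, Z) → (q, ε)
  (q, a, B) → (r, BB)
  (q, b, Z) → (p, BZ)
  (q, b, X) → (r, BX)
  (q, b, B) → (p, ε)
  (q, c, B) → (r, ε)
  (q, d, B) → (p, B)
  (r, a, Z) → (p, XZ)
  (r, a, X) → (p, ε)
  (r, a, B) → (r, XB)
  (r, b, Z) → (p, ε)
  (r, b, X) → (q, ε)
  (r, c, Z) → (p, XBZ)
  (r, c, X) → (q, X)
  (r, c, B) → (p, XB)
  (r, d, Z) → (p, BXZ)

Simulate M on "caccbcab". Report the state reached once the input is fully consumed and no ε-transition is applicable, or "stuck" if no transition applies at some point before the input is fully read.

(p, caccbcab, Z)
  read c, top Z: go to p, push BBZ → (p, accbcab, BBZ)
  read a, top B: go to q, push ε → (q, ccbcab, BZ)
  read c, top B: go to r, push ε → (r, cbcab, Z)
  read c, top Z: go to p, push XBZ → (p, bcab, XBZ)
  read b, top X: go to q, push BX → (q, cab, BXBZ)
  read c, top B: go to r, push ε → (r, ab, XBZ)
  read a, top X: go to p, push ε → (p, b, BZ)
  read b, top B: go to r, push ε → (r, ε, Z)
All input consumed; M is in state r.

r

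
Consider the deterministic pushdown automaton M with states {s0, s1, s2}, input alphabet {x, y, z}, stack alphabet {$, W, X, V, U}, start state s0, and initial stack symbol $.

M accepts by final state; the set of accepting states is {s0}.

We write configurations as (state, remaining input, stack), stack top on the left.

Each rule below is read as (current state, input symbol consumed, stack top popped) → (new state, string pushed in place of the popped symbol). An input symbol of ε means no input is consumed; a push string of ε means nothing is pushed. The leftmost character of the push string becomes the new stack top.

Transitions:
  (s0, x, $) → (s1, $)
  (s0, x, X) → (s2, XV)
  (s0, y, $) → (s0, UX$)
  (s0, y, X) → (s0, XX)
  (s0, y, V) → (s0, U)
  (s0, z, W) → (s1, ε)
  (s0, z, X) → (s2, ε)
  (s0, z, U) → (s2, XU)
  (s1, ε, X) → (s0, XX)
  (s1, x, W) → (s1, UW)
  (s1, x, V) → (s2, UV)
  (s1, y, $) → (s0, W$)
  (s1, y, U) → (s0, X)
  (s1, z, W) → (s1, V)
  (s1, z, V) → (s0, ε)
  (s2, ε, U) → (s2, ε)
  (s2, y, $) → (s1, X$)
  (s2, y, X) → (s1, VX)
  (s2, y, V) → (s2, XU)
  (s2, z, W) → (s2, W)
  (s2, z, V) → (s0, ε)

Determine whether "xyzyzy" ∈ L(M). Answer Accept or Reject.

Accept

(s0, xyzyzy, $)
  read x, top $: go to s1, push $ → (s1, yzyzy, $)
  read y, top $: go to s0, push W$ → (s0, zyzy, W$)
  read z, top W: go to s1, push ε → (s1, yzy, $)
  read y, top $: go to s0, push W$ → (s0, zy, W$)
  read z, top W: go to s1, push ε → (s1, y, $)
  read y, top $: go to s0, push W$ → (s0, ε, W$)
All input consumed; state s0 ∈ F.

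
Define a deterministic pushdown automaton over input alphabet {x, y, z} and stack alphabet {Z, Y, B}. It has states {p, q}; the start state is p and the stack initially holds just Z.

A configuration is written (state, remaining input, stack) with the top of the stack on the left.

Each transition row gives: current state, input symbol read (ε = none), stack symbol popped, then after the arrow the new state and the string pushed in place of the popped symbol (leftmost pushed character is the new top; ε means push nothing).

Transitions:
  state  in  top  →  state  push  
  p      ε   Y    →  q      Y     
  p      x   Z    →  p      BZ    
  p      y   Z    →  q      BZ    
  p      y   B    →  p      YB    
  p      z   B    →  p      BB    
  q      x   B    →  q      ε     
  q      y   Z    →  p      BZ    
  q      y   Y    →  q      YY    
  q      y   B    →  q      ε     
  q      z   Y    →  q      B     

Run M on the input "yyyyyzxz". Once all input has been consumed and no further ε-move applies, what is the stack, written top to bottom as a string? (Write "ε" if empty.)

BBZ

(p, yyyyyzxz, Z)
  read y, top Z: go to q, push BZ → (q, yyyyzxz, BZ)
  read y, top B: go to q, push ε → (q, yyyzxz, Z)
  read y, top Z: go to p, push BZ → (p, yyzxz, BZ)
  read y, top B: go to p, push YB → (p, yzxz, YBZ)
  ε-move, top Y: go to q, push Y → (q, yzxz, YBZ)
  read y, top Y: go to q, push YY → (q, zxz, YYBZ)
  read z, top Y: go to q, push B → (q, xz, BYBZ)
  read x, top B: go to q, push ε → (q, z, YBZ)
  read z, top Y: go to q, push B → (q, ε, BBZ)
All input consumed in state q with stack BBZ.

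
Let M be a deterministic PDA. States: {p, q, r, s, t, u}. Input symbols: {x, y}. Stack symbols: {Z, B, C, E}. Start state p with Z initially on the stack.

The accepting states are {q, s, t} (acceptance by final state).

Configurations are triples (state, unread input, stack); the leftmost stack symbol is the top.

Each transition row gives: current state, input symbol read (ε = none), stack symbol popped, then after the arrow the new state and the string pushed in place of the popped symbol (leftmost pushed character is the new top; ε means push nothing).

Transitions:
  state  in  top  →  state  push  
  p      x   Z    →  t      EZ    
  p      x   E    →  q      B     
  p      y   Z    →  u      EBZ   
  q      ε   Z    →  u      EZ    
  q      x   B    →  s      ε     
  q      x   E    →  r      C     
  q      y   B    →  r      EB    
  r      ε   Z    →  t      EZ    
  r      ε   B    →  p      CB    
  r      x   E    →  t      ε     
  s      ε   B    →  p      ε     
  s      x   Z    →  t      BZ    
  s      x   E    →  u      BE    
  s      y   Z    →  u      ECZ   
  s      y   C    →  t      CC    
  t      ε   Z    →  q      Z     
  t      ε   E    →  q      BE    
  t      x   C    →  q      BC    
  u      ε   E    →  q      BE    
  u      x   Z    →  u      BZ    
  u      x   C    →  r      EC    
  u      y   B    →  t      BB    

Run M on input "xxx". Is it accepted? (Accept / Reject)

(p, xxx, Z) ⊢ (t, xx, EZ) ⊢ (q, xx, BEZ) ⊢ (s, x, EZ) ⊢ (u, ε, BEZ)
All input consumed; state u ∉ F and no further ε-move applies.

Reject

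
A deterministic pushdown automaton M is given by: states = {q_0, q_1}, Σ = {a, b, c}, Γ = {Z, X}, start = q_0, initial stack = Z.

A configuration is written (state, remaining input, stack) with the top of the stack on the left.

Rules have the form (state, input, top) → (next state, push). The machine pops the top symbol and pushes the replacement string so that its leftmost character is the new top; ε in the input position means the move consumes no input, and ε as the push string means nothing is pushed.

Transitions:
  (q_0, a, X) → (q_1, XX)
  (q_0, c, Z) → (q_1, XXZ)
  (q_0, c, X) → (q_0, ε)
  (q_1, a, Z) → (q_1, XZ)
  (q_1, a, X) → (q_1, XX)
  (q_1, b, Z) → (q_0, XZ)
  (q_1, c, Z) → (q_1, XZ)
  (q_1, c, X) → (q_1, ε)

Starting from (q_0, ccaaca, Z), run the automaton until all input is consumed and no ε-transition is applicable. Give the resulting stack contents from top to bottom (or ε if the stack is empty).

XXXZ

(q_0, ccaaca, Z)
  read c, top Z: go to q_1, push XXZ → (q_1, caaca, XXZ)
  read c, top X: go to q_1, push ε → (q_1, aaca, XZ)
  read a, top X: go to q_1, push XX → (q_1, aca, XXZ)
  read a, top X: go to q_1, push XX → (q_1, ca, XXXZ)
  read c, top X: go to q_1, push ε → (q_1, a, XXZ)
  read a, top X: go to q_1, push XX → (q_1, ε, XXXZ)
All input consumed in state q_1 with stack XXXZ.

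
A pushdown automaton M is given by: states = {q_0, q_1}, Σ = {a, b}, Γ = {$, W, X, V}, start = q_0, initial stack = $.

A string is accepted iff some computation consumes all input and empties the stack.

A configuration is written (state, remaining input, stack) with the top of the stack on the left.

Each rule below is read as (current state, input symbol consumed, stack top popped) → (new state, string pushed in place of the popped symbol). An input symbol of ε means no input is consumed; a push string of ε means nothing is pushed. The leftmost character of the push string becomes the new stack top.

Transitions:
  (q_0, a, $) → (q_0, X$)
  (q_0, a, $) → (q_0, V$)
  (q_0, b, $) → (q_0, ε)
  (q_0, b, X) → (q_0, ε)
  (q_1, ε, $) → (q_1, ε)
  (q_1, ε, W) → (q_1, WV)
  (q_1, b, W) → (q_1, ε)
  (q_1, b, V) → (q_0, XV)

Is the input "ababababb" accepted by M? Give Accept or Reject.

Accept

One accepting computation: (q_0, ababababb, $) ⊢ (q_0, babababb, X$) ⊢ (q_0, abababb, $) ⊢ (q_0, bababb, X$) ⊢ (q_0, ababb, $) ⊢ (q_0, babb, X$) ⊢ (q_0, abb, $) ⊢ (q_0, bb, X$) ⊢ (q_0, b, $) ⊢ (q_0, ε, ε)
All input consumed and the stack is empty.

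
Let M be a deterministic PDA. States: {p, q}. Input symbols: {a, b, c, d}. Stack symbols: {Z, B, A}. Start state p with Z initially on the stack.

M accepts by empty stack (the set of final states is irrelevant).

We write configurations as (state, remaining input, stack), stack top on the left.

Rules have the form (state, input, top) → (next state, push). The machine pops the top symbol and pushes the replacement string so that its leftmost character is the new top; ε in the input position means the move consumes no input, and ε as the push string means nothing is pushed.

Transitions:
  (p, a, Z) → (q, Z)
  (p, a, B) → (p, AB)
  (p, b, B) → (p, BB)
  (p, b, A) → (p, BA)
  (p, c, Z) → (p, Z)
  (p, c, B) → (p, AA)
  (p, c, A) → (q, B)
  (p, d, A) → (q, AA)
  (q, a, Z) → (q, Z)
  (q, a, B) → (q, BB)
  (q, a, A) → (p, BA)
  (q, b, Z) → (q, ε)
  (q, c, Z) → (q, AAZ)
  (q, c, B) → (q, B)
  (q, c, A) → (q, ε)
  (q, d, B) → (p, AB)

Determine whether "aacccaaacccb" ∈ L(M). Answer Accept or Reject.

Accept

(p, aacccaaacccb, Z)
  read a, top Z: go to q, push Z → (q, acccaaacccb, Z)
  read a, top Z: go to q, push Z → (q, cccaaacccb, Z)
  read c, top Z: go to q, push AAZ → (q, ccaaacccb, AAZ)
  read c, top A: go to q, push ε → (q, caaacccb, AZ)
  read c, top A: go to q, push ε → (q, aaacccb, Z)
  read a, top Z: go to q, push Z → (q, aacccb, Z)
  read a, top Z: go to q, push Z → (q, acccb, Z)
  read a, top Z: go to q, push Z → (q, cccb, Z)
  read c, top Z: go to q, push AAZ → (q, ccb, AAZ)
  read c, top A: go to q, push ε → (q, cb, AZ)
  read c, top A: go to q, push ε → (q, b, Z)
  read b, top Z: go to q, push ε → (q, ε, ε)
All input consumed and the stack is empty.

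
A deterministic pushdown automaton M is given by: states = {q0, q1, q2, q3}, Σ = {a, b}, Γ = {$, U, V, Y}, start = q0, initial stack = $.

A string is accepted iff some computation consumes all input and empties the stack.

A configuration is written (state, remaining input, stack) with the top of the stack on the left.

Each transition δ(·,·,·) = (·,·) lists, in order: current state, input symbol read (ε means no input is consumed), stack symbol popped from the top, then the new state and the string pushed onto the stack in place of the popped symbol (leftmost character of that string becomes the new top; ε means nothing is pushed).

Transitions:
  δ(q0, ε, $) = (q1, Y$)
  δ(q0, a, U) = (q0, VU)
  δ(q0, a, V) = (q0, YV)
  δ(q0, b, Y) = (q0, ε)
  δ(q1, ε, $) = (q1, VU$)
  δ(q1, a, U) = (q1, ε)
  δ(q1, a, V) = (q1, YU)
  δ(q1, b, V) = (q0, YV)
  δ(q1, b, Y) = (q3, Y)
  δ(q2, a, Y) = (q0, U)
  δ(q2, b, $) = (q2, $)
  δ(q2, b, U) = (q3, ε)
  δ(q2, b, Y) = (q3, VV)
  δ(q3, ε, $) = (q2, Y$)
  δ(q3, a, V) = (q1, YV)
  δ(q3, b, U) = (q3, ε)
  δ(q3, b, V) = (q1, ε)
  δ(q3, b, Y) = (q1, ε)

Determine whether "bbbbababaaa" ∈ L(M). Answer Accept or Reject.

(q0, bbbbababaaa, $)
  ε-move, top $: go to q1, push Y$ → (q1, bbbbababaaa, Y$)
  read b, top Y: go to q3, push Y → (q3, bbbababaaa, Y$)
  read b, top Y: go to q1, push ε → (q1, bbababaaa, $)
  ε-move, top $: go to q1, push VU$ → (q1, bbababaaa, VU$)
  read b, top V: go to q0, push YV → (q0, bababaaa, YVU$)
  read b, top Y: go to q0, push ε → (q0, ababaaa, VU$)
  read a, top V: go to q0, push YV → (q0, babaaa, YVU$)
  read b, top Y: go to q0, push ε → (q0, abaaa, VU$)
  read a, top V: go to q0, push YV → (q0, baaa, YVU$)
  read b, top Y: go to q0, push ε → (q0, aaa, VU$)
  read a, top V: go to q0, push YV → (q0, aa, YVU$)
No transition applies at (q0, aa, YVU$); input not fully consumed.

Reject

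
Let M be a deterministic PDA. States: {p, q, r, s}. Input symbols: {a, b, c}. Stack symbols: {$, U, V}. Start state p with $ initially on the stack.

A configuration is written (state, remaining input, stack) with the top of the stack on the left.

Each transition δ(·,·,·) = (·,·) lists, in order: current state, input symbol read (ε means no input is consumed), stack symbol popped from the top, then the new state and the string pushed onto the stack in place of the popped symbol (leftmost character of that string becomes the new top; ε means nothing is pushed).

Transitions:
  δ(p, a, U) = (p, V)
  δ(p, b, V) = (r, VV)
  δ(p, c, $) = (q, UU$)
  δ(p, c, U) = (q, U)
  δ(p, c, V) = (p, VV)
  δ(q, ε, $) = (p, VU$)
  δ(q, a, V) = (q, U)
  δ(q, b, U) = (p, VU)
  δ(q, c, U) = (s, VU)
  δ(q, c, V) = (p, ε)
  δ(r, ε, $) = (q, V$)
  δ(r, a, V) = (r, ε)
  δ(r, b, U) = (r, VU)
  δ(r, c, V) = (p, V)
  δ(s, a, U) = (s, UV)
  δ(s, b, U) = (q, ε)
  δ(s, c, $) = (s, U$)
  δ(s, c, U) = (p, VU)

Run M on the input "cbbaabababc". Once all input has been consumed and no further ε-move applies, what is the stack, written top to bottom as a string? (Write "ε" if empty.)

VUU$

(p, cbbaabababc, $)
  read c, top $: go to q, push UU$ → (q, bbaabababc, UU$)
  read b, top U: go to p, push VU → (p, baabababc, VUU$)
  read b, top V: go to r, push VV → (r, aabababc, VVUU$)
  read a, top V: go to r, push ε → (r, abababc, VUU$)
  read a, top V: go to r, push ε → (r, bababc, UU$)
  read b, top U: go to r, push VU → (r, ababc, VUU$)
  read a, top V: go to r, push ε → (r, babc, UU$)
  read b, top U: go to r, push VU → (r, abc, VUU$)
  read a, top V: go to r, push ε → (r, bc, UU$)
  read b, top U: go to r, push VU → (r, c, VUU$)
  read c, top V: go to p, push V → (p, ε, VUU$)
All input consumed in state p with stack VUU$.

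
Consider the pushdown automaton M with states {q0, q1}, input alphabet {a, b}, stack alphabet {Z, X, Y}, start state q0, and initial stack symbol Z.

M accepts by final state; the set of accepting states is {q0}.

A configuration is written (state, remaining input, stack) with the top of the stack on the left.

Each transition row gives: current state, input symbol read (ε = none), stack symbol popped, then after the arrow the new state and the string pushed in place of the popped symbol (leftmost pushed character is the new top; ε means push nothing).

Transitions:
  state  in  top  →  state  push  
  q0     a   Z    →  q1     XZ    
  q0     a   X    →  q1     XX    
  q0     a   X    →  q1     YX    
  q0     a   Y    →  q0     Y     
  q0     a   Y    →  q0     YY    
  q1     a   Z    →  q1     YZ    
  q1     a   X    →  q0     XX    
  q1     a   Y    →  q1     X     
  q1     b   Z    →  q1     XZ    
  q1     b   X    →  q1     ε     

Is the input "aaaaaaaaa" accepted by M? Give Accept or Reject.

One accepting computation: (q0, aaaaaaaaa, Z) ⊢ (q1, aaaaaaaa, XZ) ⊢ (q0, aaaaaaa, XXZ) ⊢ (q1, aaaaaa, XXXZ) ⊢ (q0, aaaaa, XXXXZ) ⊢ (q1, aaaa, XXXXXZ) ⊢ (q0, aaa, XXXXXXZ) ⊢ (q1, aa, YXXXXXXZ) ⊢ (q1, a, XXXXXXXZ) ⊢ (q0, ε, XXXXXXXXZ)
All input consumed and state q0 ∈ F.

Accept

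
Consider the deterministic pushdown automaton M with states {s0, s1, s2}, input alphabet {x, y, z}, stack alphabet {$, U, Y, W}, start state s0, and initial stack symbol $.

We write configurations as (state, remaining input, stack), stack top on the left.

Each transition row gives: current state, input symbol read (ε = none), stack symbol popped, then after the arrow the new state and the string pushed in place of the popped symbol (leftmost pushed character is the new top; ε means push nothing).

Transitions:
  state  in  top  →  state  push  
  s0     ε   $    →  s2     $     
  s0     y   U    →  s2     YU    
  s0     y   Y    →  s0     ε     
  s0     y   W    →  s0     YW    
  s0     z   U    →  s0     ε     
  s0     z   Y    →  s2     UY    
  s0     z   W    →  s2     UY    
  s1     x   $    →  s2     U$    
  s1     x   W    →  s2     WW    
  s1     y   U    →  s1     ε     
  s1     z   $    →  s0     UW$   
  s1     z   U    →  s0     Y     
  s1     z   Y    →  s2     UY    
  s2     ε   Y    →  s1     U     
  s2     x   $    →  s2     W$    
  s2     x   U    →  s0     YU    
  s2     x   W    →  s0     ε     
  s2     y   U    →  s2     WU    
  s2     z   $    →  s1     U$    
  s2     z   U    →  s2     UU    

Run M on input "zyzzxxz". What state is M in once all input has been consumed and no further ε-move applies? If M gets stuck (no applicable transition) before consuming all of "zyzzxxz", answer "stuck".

stuck

(s0, zyzzxxz, $) ⊢ (s2, zyzzxxz, $) ⊢ (s1, yzzxxz, U$) ⊢ (s1, zzxxz, $) ⊢ (s0, zxxz, UW$) ⊢ (s0, xxz, W$)
No transition for (s0, x, top W); M blocks with input xxz remaining.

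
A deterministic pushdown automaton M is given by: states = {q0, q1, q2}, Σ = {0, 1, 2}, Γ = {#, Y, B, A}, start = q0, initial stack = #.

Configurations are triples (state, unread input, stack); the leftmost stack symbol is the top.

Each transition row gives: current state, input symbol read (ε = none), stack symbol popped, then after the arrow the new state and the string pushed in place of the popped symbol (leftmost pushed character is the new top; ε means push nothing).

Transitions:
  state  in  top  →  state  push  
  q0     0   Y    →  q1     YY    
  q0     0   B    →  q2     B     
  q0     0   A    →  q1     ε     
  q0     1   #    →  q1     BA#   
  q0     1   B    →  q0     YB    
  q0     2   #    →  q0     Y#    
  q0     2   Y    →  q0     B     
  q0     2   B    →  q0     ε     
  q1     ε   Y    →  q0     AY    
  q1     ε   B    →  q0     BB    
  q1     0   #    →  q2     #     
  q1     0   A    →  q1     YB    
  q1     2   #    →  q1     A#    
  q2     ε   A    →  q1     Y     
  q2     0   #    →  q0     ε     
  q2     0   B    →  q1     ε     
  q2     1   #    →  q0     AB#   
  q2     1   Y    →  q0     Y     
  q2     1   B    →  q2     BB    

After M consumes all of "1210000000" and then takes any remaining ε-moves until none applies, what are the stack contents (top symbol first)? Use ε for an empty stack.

(q0, 1210000000, #)
  read 1, top #: go to q1, push BA# → (q1, 210000000, BA#)
  ε-move, top B: go to q0, push BB → (q0, 210000000, BBA#)
  read 2, top B: go to q0, push ε → (q0, 10000000, BA#)
  read 1, top B: go to q0, push YB → (q0, 0000000, YBA#)
  read 0, top Y: go to q1, push YY → (q1, 000000, YYBA#)
  ε-move, top Y: go to q0, push AY → (q0, 000000, AYYBA#)
  read 0, top A: go to q1, push ε → (q1, 00000, YYBA#)
  ε-move, top Y: go to q0, push AY → (q0, 00000, AYYBA#)
  read 0, top A: go to q1, push ε → (q1, 0000, YYBA#)
  ε-move, top Y: go to q0, push AY → (q0, 0000, AYYBA#)
  read 0, top A: go to q1, push ε → (q1, 000, YYBA#)
  ε-move, top Y: go to q0, push AY → (q0, 000, AYYBA#)
  read 0, top A: go to q1, push ε → (q1, 00, YYBA#)
  ε-move, top Y: go to q0, push AY → (q0, 00, AYYBA#)
  read 0, top A: go to q1, push ε → (q1, 0, YYBA#)
  ε-move, top Y: go to q0, push AY → (q0, 0, AYYBA#)
  read 0, top A: go to q1, push ε → (q1, ε, YYBA#)
  ε-move, top Y: go to q0, push AY → (q0, ε, AYYBA#)
All input consumed in state q0 with stack AYYBA#.

AYYBA#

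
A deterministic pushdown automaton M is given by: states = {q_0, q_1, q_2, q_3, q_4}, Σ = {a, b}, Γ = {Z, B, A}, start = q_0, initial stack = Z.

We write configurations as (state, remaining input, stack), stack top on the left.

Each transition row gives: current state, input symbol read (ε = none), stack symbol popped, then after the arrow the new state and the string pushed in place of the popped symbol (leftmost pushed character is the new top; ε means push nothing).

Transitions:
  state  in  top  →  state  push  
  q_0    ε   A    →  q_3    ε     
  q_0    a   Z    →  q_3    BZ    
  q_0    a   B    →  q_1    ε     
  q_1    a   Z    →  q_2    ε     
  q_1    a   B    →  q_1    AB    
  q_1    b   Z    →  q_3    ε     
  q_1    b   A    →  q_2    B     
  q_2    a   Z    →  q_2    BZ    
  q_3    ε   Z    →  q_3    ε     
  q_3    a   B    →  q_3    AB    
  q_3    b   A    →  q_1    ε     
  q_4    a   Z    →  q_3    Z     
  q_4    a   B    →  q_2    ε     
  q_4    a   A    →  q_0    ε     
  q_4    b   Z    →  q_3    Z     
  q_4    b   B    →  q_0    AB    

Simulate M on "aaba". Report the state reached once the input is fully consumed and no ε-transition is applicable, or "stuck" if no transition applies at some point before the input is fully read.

(q_0, aaba, Z) ⊢ (q_3, aba, BZ) ⊢ (q_3, ba, ABZ) ⊢ (q_1, a, BZ) ⊢ (q_1, ε, ABZ)
All input consumed; M is in state q_1.

q_1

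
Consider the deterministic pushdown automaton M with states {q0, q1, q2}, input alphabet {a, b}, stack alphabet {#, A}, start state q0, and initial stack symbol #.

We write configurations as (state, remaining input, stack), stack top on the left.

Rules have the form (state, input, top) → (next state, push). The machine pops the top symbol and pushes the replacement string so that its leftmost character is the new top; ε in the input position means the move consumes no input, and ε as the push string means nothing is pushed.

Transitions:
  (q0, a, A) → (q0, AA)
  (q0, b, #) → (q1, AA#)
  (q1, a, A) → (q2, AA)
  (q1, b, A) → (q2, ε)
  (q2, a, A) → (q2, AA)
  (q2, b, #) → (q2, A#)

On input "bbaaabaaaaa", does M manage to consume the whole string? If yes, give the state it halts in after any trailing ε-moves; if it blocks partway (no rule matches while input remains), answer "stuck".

stuck

(q0, bbaaabaaaaa, #) ⊢ (q1, baaabaaaaa, AA#) ⊢ (q2, aaabaaaaa, A#) ⊢ (q2, aabaaaaa, AA#) ⊢ (q2, abaaaaa, AAA#) ⊢ (q2, baaaaa, AAAA#)
No transition for (q2, b, top A); M blocks with input baaaaa remaining.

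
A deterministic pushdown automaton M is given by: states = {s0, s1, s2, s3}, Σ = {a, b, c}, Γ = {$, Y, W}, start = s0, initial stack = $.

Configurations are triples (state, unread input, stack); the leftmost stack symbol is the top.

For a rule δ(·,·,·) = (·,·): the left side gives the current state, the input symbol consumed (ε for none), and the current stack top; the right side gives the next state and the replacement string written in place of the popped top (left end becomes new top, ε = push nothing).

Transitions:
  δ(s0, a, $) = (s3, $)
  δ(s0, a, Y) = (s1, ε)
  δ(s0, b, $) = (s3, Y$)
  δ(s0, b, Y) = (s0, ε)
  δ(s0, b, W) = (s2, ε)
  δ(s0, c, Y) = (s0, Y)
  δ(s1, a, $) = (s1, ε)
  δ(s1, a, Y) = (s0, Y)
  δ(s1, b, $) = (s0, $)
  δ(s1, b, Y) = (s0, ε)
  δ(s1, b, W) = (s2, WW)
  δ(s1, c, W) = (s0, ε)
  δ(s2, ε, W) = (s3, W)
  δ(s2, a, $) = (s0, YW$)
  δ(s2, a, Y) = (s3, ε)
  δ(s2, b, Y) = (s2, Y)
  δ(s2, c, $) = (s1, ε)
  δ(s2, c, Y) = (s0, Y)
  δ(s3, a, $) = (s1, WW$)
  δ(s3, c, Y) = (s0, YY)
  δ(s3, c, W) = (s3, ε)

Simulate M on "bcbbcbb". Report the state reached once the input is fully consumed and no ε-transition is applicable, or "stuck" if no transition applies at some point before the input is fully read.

(s0, bcbbcbb, $)
  read b, top $: go to s3, push Y$ → (s3, cbbcbb, Y$)
  read c, top Y: go to s0, push YY → (s0, bbcbb, YY$)
  read b, top Y: go to s0, push ε → (s0, bcbb, Y$)
  read b, top Y: go to s0, push ε → (s0, cbb, $)
No transition for (s0, c, top $); M blocks with input cbb remaining.

stuck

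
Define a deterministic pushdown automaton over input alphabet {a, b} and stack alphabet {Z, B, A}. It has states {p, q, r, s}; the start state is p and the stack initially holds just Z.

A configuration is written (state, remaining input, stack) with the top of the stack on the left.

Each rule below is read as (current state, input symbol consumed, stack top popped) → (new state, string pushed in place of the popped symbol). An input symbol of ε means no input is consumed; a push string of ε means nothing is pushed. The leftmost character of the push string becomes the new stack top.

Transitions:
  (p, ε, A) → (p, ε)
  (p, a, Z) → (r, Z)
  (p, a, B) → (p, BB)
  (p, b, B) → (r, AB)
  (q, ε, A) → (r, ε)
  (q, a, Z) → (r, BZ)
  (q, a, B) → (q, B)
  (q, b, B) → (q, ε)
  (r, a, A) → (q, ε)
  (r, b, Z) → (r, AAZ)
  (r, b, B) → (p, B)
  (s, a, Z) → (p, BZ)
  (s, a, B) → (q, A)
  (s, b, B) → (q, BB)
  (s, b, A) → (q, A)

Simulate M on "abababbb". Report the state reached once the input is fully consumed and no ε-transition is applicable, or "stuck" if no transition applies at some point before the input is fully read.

stuck

(p, abababbb, Z)
  read a, top Z: go to r, push Z → (r, bababbb, Z)
  read b, top Z: go to r, push AAZ → (r, ababbb, AAZ)
  read a, top A: go to q, push ε → (q, babbb, AZ)
  ε-move, top A: go to r, push ε → (r, babbb, Z)
  read b, top Z: go to r, push AAZ → (r, abbb, AAZ)
  read a, top A: go to q, push ε → (q, bbb, AZ)
  ε-move, top A: go to r, push ε → (r, bbb, Z)
  read b, top Z: go to r, push AAZ → (r, bb, AAZ)
No transition for (r, b, top A); M blocks with input bb remaining.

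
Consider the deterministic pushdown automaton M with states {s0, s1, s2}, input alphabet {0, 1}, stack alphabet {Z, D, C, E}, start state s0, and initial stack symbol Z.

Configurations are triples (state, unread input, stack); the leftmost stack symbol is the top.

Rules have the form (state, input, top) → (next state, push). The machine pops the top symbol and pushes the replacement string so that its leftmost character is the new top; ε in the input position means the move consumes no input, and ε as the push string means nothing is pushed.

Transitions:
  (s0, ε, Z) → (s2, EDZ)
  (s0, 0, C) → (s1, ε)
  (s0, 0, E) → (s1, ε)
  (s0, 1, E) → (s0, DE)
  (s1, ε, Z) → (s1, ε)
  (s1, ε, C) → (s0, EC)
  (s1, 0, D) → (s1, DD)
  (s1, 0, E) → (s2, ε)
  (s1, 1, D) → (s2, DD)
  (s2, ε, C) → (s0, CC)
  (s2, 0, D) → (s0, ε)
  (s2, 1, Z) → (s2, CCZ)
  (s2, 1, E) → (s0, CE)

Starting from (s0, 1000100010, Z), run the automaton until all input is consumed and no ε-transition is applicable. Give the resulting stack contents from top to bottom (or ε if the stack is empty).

(s0, 1000100010, Z) ⊢ (s2, 1000100010, EDZ) ⊢ (s0, 000100010, CEDZ) ⊢ (s1, 00100010, EDZ) ⊢ (s2, 0100010, DZ) ⊢ (s0, 100010, Z) ⊢ (s2, 100010, EDZ) ⊢ (s0, 00010, CEDZ) ⊢ (s1, 0010, EDZ) ⊢ (s2, 010, DZ) ⊢ (s0, 10, Z) ⊢ (s2, 10, EDZ) ⊢ (s0, 0, CEDZ) ⊢ (s1, ε, EDZ)
All input consumed in state s1 with stack EDZ.

EDZ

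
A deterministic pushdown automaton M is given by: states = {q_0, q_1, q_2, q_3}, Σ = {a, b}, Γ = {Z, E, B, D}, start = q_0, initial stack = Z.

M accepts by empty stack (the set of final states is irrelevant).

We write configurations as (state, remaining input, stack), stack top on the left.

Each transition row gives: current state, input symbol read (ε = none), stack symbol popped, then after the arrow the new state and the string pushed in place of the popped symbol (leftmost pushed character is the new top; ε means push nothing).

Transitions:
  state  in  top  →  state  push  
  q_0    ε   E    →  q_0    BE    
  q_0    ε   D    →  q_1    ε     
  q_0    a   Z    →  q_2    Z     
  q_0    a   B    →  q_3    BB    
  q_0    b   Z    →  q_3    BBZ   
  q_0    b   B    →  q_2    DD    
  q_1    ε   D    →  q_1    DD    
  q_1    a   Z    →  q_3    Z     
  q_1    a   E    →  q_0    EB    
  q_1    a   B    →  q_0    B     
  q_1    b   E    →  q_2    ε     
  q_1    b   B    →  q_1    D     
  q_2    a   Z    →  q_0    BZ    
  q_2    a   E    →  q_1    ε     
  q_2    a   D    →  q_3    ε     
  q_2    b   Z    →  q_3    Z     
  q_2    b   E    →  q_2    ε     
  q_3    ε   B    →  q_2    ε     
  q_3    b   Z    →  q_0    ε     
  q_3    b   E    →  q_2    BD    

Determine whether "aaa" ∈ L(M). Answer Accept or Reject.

Reject

(q_0, aaa, Z)
  read a, top Z: go to q_2, push Z → (q_2, aa, Z)
  read a, top Z: go to q_0, push BZ → (q_0, a, BZ)
  read a, top B: go to q_3, push BB → (q_3, ε, BBZ)
  ε-move, top B: go to q_2, push ε → (q_2, ε, BZ)
All input consumed; stack is BZ, not empty, and no further ε-move applies.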